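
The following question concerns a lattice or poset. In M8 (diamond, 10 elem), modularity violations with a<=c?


Modular law: if a <= c then a v (b ^ c) = (a v b) ^ c.
Check all triples (a,b,c) with a <= c among 10 elements.
This lattice is modular (diamonds M_m and their chain-products are modular).
Total violating triples: 0


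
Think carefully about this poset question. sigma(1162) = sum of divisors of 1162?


sigma(n) = sum of divisors.
Divisors of 1162: [1, 2, 7, 14, 83, 166, 581, 1162]
Sum = 2016


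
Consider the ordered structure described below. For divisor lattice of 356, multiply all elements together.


Divisors of 356: [1, 2, 4, 89, 178, 356]
Product = n^(d(n)/2) = 356^(6/2)
Product = 45118016


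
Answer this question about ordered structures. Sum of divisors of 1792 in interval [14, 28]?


Interval [14,28] in divisors of 1792: [14, 28]
Sum = 42


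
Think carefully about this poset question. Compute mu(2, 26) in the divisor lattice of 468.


In a divisor lattice, mu(a,b) = mu(b/a) where mu is the classical Mobius function.
b/a = 26/2 = 13
Prime factorization of 13: primes [13]
13 is squarefree with 1 prime factor(s), so mu(13) = (-1)^1 = -1


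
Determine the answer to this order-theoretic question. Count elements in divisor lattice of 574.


Divisors of 574: [1, 2, 7, 14, 41, 82, 287, 574]
Count: 8


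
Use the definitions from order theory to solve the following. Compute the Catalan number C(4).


C(n) = C(2n, n) / (n+1).
C(8, 4) = 70
C(4) = 70 / 5 = 14


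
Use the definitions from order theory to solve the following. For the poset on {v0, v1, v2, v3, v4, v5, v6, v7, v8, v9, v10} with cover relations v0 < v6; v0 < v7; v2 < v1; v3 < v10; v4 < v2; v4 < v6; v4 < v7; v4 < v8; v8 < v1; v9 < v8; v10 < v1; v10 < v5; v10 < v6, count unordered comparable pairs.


A comparable pair {a,b} has a < b or b < a in the order.
Count unordered pairs where one element is strictly below the other.
Examples: {v0,v6}, {v0,v7}, {v1,v2}, {v1,v3}, ...
Total comparable pairs: 18


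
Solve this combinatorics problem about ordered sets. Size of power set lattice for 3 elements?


Power set = 2^n.
2^3 = 8


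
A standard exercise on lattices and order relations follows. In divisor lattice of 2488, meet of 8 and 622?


In a divisor lattice, meet = gcd (greatest common divisor).
By Euclidean algorithm or factoring: gcd(8,622) = 2


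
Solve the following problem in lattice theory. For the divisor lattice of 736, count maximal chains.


A maximal chain goes from the minimum element to a maximal element via cover relations.
Counting all min-to-max paths in the cover graph.
Total maximal chains: 6


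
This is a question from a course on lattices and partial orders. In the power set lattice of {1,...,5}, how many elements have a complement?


An element a is complemented if some b has a meet b = bottom, a join b = top.
every subset A has complement S\A, so all elements are complemented.
Complemented elements: {}, {1}, {2}, {3}, {4}, {5}, ... (26 more)
Count: 32


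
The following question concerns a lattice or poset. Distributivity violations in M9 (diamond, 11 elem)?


Distributive law: a ^ (b v c) = (a ^ b) v (a ^ c).
Check all 11^3 = 1331 ordered triples (a,b,c).
  e.g. a=a1, b=a2, c=a3: lhs=a1 != rhs=0
  e.g. a=a1, b=a2, c=a4: lhs=a1 != rhs=0
Total violating triples: 504


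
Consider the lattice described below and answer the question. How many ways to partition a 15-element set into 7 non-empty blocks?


S(n,k) = k*S(n-1,k) + S(n-1,k-1).
S(14,7) = 49329280, S(14,6) = 63436373
S(15,7) = 7*49329280 + 63436373 = 345304960 + 63436373
S(15,7) = 408741333


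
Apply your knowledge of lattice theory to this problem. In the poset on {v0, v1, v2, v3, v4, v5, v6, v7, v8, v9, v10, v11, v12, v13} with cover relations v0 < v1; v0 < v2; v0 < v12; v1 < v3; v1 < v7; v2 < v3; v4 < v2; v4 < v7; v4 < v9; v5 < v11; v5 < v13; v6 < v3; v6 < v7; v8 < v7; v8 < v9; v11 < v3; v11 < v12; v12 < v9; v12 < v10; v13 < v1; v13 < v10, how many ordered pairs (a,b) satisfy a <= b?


The order relation is {(a,b) : a <= b}, reflexive so it includes (a,a).
Examples: (v0,v0), (v0,v1), (v0,v10), (v0,v12), (v0,v2), ...
Total ordered pairs: 50


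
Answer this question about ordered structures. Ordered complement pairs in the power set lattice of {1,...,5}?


Complement pair (a,b): a meet b = bottom, a join b = top.
Here: A intersect B = {} and A union B = {1,...,5}.
Pairs found: ({},{1,2,3,4,5}), ({1},{2,3,4,5}), ({2},{1,3,4,5}), ({3},{1,2,4,5}), ... (28 more)
Total ordered pairs: 32


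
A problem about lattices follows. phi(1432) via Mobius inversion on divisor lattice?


phi(n) = n * prod_{p|n} (1 - 1/p).
Prime divisors of 1432: [2, 179]
phi(1432) = 1432 * (1 - 1/2) * (1 - 1/179)
phi(1432) = 712


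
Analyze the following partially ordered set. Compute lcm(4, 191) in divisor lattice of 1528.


In a divisor lattice, join = lcm (least common multiple).
gcd(4,191) = 1
lcm(4,191) = 4*191/gcd = 764/1 = 764


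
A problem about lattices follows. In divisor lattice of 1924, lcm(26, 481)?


Join=lcm.
gcd(26,481)=13
lcm=962


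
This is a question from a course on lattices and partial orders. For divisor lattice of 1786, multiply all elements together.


Divisors of 1786: [1, 2, 19, 38, 47, 94, 893, 1786]
Product = n^(d(n)/2) = 1786^(8/2)
Product = 10174798521616


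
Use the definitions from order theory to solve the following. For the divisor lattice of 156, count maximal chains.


A maximal chain goes from the minimum element to a maximal element via cover relations.
Counting all min-to-max paths in the cover graph.
Total maximal chains: 12


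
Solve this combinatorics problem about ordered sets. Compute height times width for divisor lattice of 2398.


Height = length of longest chain minus 1; width = size of largest antichain.
A maximum chain: 1 | 109 | 1199 | 2398  (height 3).
A maximum antichain: {2, 11, 109}  (width 3).
Product = 3 * 3 = 9


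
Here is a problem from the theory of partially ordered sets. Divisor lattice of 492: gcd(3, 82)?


Meet=gcd.
gcd(3,82)=1


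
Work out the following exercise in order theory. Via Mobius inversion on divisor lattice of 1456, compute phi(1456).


phi(n) = n * prod_{p|n} (1 - 1/p).
Prime divisors of 1456: [2, 7, 13]
phi(1456) = 1456 * (1 - 1/2) * (1 - 1/7) * (1 - 1/13)
phi(1456) = 576


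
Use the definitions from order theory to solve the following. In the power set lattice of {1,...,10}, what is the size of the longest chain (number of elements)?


A chain is a totally ordered subset; we count the number of elements in a maximum chain.
Compute, for each element x, the size of the longest chain ending at x:
  {}: 1
  {1}: 2
  {2}: 2
  {3}: 2
  {4}: 2
  {5}: 2
  ...
A maximum chain: {} < {1} < {1,2} < {1,2,3} < {1,2,3,4} < {1,2,3,4,5} < {1,2,3,4,5,6} < {1,2,3,4,5,6,7} < {1,2,3,4,5,6,7,8} < {1,2,3,4,5,6,7,8,9} < {1,2,3,4,5,6,7,8,9,10}
Number of elements in the longest chain: 11


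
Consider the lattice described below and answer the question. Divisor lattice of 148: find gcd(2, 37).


In a divisor lattice, meet = gcd (greatest common divisor).
By Euclidean algorithm or factoring: gcd(2,37) = 1


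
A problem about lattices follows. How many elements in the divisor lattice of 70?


Divisors of 70: [1, 2, 5, 7, 10, 14, 35, 70]
Count: 8


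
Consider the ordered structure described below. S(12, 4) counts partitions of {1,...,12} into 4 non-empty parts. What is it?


S(n,k) = k*S(n-1,k) + S(n-1,k-1).
S(11,4) = 145750, S(11,3) = 28501
S(12,4) = 4*145750 + 28501 = 583000 + 28501
S(12,4) = 611501


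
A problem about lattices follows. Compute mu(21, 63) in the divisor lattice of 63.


In a divisor lattice, mu(a,b) = mu(b/a) where mu is the classical Mobius function.
b/a = 63/21 = 3
Prime factorization of 3: primes [3]
3 is squarefree with 1 prime factor(s), so mu(3) = (-1)^1 = -1


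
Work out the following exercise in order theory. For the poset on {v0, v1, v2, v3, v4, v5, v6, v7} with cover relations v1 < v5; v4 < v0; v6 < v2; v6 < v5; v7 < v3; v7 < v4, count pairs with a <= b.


The order relation is {(a,b) : a <= b}, reflexive so it includes (a,a).
Examples: (v0,v0), (v1,v1), (v1,v5), (v2,v2), (v3,v3), ...
Total ordered pairs: 15


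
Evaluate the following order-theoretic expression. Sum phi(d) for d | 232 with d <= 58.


Divisors of 232 up to 58: [1, 2, 4, 8, 29, 58]
phi values: [1, 1, 2, 4, 28, 28]
Sum = 64


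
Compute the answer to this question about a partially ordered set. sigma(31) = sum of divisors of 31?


sigma(n) = sum of divisors.
Divisors of 31: [1, 31]
Sum = 32


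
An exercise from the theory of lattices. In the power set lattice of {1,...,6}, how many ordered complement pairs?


Complement pair (a,b): a meet b = bottom, a join b = top.
Here: A intersect B = {} and A union B = {1,...,6}.
Pairs found: ({},{1,2,3,4,5,6}), ({1},{2,3,4,5,6}), ({2},{1,3,4,5,6}), ({3},{1,2,4,5,6}), ... (60 more)
Total ordered pairs: 64


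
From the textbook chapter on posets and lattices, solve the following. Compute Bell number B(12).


B(n) = number of set partitions of an n-element set.
B(n) satisfies the recurrence: B(n+1) = sum_k C(n,k)*B(k).
B(12) = 4213597


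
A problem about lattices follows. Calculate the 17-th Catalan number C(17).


C(n) = C(2n, n) / (n+1).
C(34, 17) = 2333606220
C(17) = 2333606220 / 18 = 129644790


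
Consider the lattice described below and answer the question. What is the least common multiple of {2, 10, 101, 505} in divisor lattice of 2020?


In a divisor lattice, join = lcm (least common multiple).
Compute lcm iteratively: start with first element, then lcm(current, next).
Elements: [2, 10, 101, 505]
lcm(2,10) = 10
lcm(10,101) = 1010
lcm(1010,505) = 1010
Final lcm = 1010


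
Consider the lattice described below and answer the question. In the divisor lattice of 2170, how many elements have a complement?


An element a is complemented if some b has a meet b = bottom, a join b = top.
a is complemented iff gcd(a, n/a)=1, i.e. a is a unitary divisor of 2170.
Complemented elements: 1, 2, 5, 7, 10, 14, ... (10 more)
Count: 16


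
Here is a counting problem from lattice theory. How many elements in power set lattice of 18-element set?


Power set = 2^n.
2^18 = 262144


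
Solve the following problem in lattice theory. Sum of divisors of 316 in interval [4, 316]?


Interval [4,316] in divisors of 316: [4, 316]
Sum = 320


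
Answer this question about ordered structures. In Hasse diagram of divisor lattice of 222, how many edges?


A cover relation a -< b holds when a < b with no c strictly between.
Cover relations:
  1 -< 2
  1 -< 3
  1 -< 37
  2 -< 6
  2 -< 74
  3 -< 6
  3 -< 111
  6 -< 222
  ...4 more
Total: 12


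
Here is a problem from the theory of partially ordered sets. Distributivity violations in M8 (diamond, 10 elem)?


Distributive law: a ^ (b v c) = (a ^ b) v (a ^ c).
Check all 10^3 = 1000 ordered triples (a,b,c).
  e.g. a=a1, b=a2, c=a3: lhs=a1 != rhs=0
  e.g. a=a1, b=a2, c=a4: lhs=a1 != rhs=0
Total violating triples: 336


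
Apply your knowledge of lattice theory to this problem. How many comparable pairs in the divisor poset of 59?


A comparable pair {a,b} has a < b or b < a in the order.
Count unordered pairs where one element is strictly below the other.
Examples: {1,59}
Total comparable pairs: 1


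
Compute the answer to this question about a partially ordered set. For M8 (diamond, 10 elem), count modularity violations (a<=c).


Modular law: if a <= c then a v (b ^ c) = (a v b) ^ c.
Check all triples (a,b,c) with a <= c among 10 elements.
This lattice is modular (diamonds M_m and their chain-products are modular).
Total violating triples: 0


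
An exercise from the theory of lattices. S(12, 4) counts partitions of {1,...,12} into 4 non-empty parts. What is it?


S(n,k) = k*S(n-1,k) + S(n-1,k-1).
S(11,4) = 145750, S(11,3) = 28501
S(12,4) = 4*145750 + 28501 = 583000 + 28501
S(12,4) = 611501


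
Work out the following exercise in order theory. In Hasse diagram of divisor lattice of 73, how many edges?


A cover relation a -< b holds when a < b with no c strictly between.
Cover relations:
  1 -< 73
Total: 1


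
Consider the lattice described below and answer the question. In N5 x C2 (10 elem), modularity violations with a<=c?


Modular law: if a <= c then a v (b ^ c) = (a v b) ^ c.
Check all triples (a,b,c) with a <= c among 10 elements.
  e.g. a=(a,0), b=(c,0), c=(b,0): lhs=(a,0) != rhs=(b,0)
  e.g. a=(a,0), b=(c,1), c=(b,0): lhs=(a,0) != rhs=(b,0)
Total violating triples: 6


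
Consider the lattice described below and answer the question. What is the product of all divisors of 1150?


Divisors of 1150: [1, 2, 5, 10, 23, 25, 46, 50, 115, 230, 575, 1150]
Product = n^(d(n)/2) = 1150^(12/2)
Product = 2313060765625000000


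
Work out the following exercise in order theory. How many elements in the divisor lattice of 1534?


Divisors of 1534: [1, 2, 13, 26, 59, 118, 767, 1534]
Count: 8


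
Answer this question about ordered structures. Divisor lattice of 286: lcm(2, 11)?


Join=lcm.
gcd(2,11)=1
lcm=22


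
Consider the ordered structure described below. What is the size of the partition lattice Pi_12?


B(n) = number of set partitions of an n-element set.
B(n) satisfies the recurrence: B(n+1) = sum_k C(n,k)*B(k).
B(12) = 4213597


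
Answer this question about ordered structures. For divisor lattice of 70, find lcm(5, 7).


In a divisor lattice, join = lcm (least common multiple).
Compute lcm iteratively: start with first element, then lcm(current, next).
Elements: [5, 7]
lcm(5,7) = 35
Final lcm = 35


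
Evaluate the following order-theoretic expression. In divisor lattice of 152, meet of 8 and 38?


In a divisor lattice, meet = gcd (greatest common divisor).
By Euclidean algorithm or factoring: gcd(8,38) = 2


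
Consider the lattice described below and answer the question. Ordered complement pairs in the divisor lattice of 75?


Complement pair (a,b): a meet b = bottom, a join b = top.
Here: gcd(a,b)=1 and lcm(a,b)=75, i.e. a*b=75 with a,b coprime.
Pairs found: (1,75), (3,25), (25,3), (75,1)
Total ordered pairs: 4


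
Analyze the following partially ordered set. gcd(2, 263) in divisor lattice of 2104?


Meet=gcd.
gcd(2,263)=1


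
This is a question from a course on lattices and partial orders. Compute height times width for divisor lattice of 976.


Height = length of longest chain minus 1; width = size of largest antichain.
A maximum chain: 1 | 61 | 122 | 244 | 488 | 976  (height 5).
A maximum antichain: {2, 61}  (width 2).
Product = 5 * 2 = 10


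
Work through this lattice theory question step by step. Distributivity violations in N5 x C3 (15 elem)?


Distributive law: a ^ (b v c) = (a ^ b) v (a ^ c).
Check all 15^3 = 3375 ordered triples (a,b,c).
  e.g. a=(b,0), b=(a,0), c=(c,0): lhs=(b,0) != rhs=(a,0)
  e.g. a=(b,0), b=(a,0), c=(c,1): lhs=(b,0) != rhs=(a,0)
Total violating triples: 54


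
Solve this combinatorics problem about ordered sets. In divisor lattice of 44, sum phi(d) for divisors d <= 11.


Divisors of 44 up to 11: [1, 2, 4, 11]
phi values: [1, 1, 2, 10]
Sum = 14


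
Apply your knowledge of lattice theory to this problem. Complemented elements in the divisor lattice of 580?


An element a is complemented if some b has a meet b = bottom, a join b = top.
a is complemented iff gcd(a, n/a)=1, i.e. a is a unitary divisor of 580.
Complemented elements: 1, 4, 5, 20, 29, 116, ... (2 more)
Count: 8


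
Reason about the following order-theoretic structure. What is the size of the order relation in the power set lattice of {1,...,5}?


The order relation is {(a,b) : a <= b}, reflexive so it includes (a,a).
Examples: ({},{}), ({},{1,2}), ({},{1,2,3}), ({},{1,2,3,4}), ({},{1,2,3,4,5}), ...
Total ordered pairs: 243


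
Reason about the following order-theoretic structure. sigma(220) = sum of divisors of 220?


sigma(n) = sum of divisors.
Divisors of 220: [1, 2, 4, 5, 10, 11, 20, 22, 44, 55, 110, 220]
Sum = 504


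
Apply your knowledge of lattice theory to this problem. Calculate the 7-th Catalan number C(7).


C(n) = C(2n, n) / (n+1).
C(14, 7) = 3432
C(7) = 3432 / 8 = 429


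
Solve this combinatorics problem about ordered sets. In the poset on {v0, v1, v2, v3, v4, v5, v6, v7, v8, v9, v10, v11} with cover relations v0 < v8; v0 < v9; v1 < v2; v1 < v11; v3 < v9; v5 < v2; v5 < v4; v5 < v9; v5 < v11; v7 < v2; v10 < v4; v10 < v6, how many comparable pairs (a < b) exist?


A comparable pair {a,b} has a < b or b < a in the order.
Count unordered pairs where one element is strictly below the other.
Examples: {v0,v8}, {v0,v9}, {v1,v2}, {v1,v11}, ...
Total comparable pairs: 12


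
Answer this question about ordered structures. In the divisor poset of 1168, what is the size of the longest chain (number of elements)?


A chain is a totally ordered subset; we count the number of elements in a maximum chain.
Compute, for each element x, the size of the longest chain ending at x:
  1: 1
  2: 2
  73: 2
  4: 3
  8: 4
  146: 3
  ...
A maximum chain: 1 < 2 < 4 < 8 < 16 < 1168
Number of elements in the longest chain: 6


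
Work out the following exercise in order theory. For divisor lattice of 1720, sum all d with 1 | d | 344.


Interval [1,344] in divisors of 1720: [1, 2, 4, 8, 43, 86, 172, 344]
Sum = 660


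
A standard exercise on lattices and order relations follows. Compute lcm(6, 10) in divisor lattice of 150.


In a divisor lattice, join = lcm (least common multiple).
gcd(6,10) = 2
lcm(6,10) = 6*10/gcd = 60/2 = 30


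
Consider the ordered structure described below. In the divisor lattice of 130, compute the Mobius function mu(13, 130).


In a divisor lattice, mu(a,b) = mu(b/a) where mu is the classical Mobius function.
b/a = 130/13 = 10
Prime factorization of 10: primes [2, 5]
10 is squarefree with 2 prime factor(s), so mu(10) = (-1)^2 = 1


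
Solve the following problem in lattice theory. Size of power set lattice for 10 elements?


Power set = 2^n.
2^10 = 1024


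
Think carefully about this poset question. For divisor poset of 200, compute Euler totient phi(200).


phi(n) = n * prod_{p|n} (1 - 1/p).
Prime divisors of 200: [2, 5]
phi(200) = 200 * (1 - 1/2) * (1 - 1/5)
phi(200) = 80


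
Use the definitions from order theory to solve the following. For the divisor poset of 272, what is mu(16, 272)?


In a divisor lattice, mu(a,b) = mu(b/a) where mu is the classical Mobius function.
b/a = 272/16 = 17
Prime factorization of 17: primes [17]
17 is squarefree with 1 prime factor(s), so mu(17) = (-1)^1 = -1


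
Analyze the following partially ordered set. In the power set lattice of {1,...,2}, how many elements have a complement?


An element a is complemented if some b has a meet b = bottom, a join b = top.
every subset A has complement S\A, so all elements are complemented.
Complemented elements: {}, {1}, {2}, {1,2}
Count: 4


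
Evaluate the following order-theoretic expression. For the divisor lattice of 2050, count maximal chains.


A maximal chain goes from the minimum element to a maximal element via cover relations.
Counting all min-to-max paths in the cover graph.
Total maximal chains: 12


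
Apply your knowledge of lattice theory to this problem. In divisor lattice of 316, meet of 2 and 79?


In a divisor lattice, meet = gcd (greatest common divisor).
By Euclidean algorithm or factoring: gcd(2,79) = 1


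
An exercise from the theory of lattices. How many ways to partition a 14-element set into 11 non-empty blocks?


S(n,k) = k*S(n-1,k) + S(n-1,k-1).
S(13,11) = 2431, S(13,10) = 39325
S(14,11) = 11*2431 + 39325 = 26741 + 39325
S(14,11) = 66066


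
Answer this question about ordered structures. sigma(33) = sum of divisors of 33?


sigma(n) = sum of divisors.
Divisors of 33: [1, 3, 11, 33]
Sum = 48


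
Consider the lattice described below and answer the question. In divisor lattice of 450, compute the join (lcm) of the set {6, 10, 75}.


In a divisor lattice, join = lcm (least common multiple).
Compute lcm iteratively: start with first element, then lcm(current, next).
Elements: [6, 10, 75]
lcm(6,10) = 30
lcm(30,75) = 150
Final lcm = 150


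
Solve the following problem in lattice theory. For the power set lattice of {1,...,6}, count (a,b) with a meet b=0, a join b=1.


Complement pair (a,b): a meet b = bottom, a join b = top.
Here: A intersect B = {} and A union B = {1,...,6}.
Pairs found: ({},{1,2,3,4,5,6}), ({1},{2,3,4,5,6}), ({2},{1,3,4,5,6}), ({3},{1,2,4,5,6}), ... (60 more)
Total ordered pairs: 64


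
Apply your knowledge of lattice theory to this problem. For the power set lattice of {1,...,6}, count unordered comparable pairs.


A comparable pair {a,b} has a < b or b < a in the order.
Count unordered pairs where one element is strictly below the other.
Examples: {{},{1}}, {{},{2}}, {{},{3}}, {{},{4}}, ...
Total comparable pairs: 665


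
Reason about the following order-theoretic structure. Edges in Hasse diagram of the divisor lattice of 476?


A cover relation a -< b holds when a < b with no c strictly between.
Cover relations:
  1 -< 2
  1 -< 7
  1 -< 17
  2 -< 4
  2 -< 14
  2 -< 34
  4 -< 28
  4 -< 68
  ...12 more
Total: 20


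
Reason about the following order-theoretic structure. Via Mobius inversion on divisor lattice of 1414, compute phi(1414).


phi(n) = n * prod_{p|n} (1 - 1/p).
Prime divisors of 1414: [2, 7, 101]
phi(1414) = 1414 * (1 - 1/2) * (1 - 1/7) * (1 - 1/101)
phi(1414) = 600


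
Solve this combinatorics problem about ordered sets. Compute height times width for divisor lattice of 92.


Height = length of longest chain minus 1; width = size of largest antichain.
A maximum chain: 1 | 23 | 46 | 92  (height 3).
A maximum antichain: {2, 23}  (width 2).
Product = 3 * 2 = 6


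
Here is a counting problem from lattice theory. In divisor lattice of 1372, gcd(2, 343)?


Meet=gcd.
gcd(2,343)=1


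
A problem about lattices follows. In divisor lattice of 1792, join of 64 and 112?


In a divisor lattice, join = lcm (least common multiple).
gcd(64,112) = 16
lcm(64,112) = 64*112/gcd = 7168/16 = 448


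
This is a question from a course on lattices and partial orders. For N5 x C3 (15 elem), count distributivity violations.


Distributive law: a ^ (b v c) = (a ^ b) v (a ^ c).
Check all 15^3 = 3375 ordered triples (a,b,c).
  e.g. a=(b,0), b=(a,0), c=(c,0): lhs=(b,0) != rhs=(a,0)
  e.g. a=(b,0), b=(a,0), c=(c,1): lhs=(b,0) != rhs=(a,0)
Total violating triples: 54


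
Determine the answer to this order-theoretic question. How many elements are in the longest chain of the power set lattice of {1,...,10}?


A chain is a totally ordered subset; we count the number of elements in a maximum chain.
Compute, for each element x, the size of the longest chain ending at x:
  {}: 1
  {1}: 2
  {2}: 2
  {3}: 2
  {4}: 2
  {5}: 2
  ...
A maximum chain: {} < {1} < {1,2} < {1,2,3} < {1,2,3,4} < {1,2,3,4,5} < {1,2,3,4,5,6} < {1,2,3,4,5,6,7} < {1,2,3,4,5,6,7,8} < {1,2,3,4,5,6,7,8,9} < {1,2,3,4,5,6,7,8,9,10}
Number of elements in the longest chain: 11


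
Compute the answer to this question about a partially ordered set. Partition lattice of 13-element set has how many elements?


B(n) = number of set partitions of an n-element set.
B(n) satisfies the recurrence: B(n+1) = sum_k C(n,k)*B(k).
B(13) = 27644437


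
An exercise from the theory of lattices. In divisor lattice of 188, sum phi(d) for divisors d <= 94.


Divisors of 188 up to 94: [1, 2, 4, 47, 94]
phi values: [1, 1, 2, 46, 46]
Sum = 96


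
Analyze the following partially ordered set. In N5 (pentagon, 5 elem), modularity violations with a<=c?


Modular law: if a <= c then a v (b ^ c) = (a v b) ^ c.
Check all triples (a,b,c) with a <= c among 5 elements.
  e.g. a=a, b=c, c=b: lhs=a != rhs=b
Total violating triples: 1


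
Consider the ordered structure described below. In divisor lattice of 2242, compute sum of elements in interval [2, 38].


Interval [2,38] in divisors of 2242: [2, 38]
Sum = 40


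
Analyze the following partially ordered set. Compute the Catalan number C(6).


C(n) = C(2n, n) / (n+1).
C(12, 6) = 924
C(6) = 924 / 7 = 132


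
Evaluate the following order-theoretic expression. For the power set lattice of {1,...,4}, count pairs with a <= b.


The order relation is {(a,b) : a <= b}, reflexive so it includes (a,a).
Examples: ({},{}), ({},{1,2}), ({},{1,2,3}), ({},{1,2,3,4}), ({},{1,2,4}), ...
Total ordered pairs: 81


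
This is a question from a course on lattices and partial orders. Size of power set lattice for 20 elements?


Power set = 2^n.
2^20 = 1048576


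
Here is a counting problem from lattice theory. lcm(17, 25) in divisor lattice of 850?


Join=lcm.
gcd(17,25)=1
lcm=425


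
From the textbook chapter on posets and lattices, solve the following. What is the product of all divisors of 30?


Divisors of 30: [1, 2, 3, 5, 6, 10, 15, 30]
Product = n^(d(n)/2) = 30^(8/2)
Product = 810000


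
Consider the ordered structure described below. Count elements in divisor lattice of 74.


Divisors of 74: [1, 2, 37, 74]
Count: 4


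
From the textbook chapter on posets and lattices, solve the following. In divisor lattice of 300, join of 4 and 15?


In a divisor lattice, join = lcm (least common multiple).
gcd(4,15) = 1
lcm(4,15) = 4*15/gcd = 60/1 = 60


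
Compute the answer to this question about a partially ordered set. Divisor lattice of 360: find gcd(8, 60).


In a divisor lattice, meet = gcd (greatest common divisor).
By Euclidean algorithm or factoring: gcd(8,60) = 4


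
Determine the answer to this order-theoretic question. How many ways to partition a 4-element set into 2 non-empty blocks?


S(n,k) = k*S(n-1,k) + S(n-1,k-1).
S(3,2) = 3, S(3,1) = 1
S(4,2) = 2*3 + 1 = 6 + 1
S(4,2) = 7


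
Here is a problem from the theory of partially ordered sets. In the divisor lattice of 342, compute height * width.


Height = length of longest chain minus 1; width = size of largest antichain.
A maximum chain: 1 | 19 | 57 | 171 | 342  (height 4).
A maximum antichain: {6, 9, 38, 57}  (width 4).
Product = 4 * 4 = 16


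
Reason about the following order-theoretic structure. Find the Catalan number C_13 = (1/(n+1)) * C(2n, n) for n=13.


C(n) = C(2n, n) / (n+1).
C(26, 13) = 10400600
C(13) = 10400600 / 14 = 742900


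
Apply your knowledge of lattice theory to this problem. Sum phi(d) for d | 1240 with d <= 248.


Divisors of 1240 up to 248: [1, 2, 4, 5, 8, 10, 20, 31, 40, 62, 124, 155, 248]
phi values: [1, 1, 2, 4, 4, 4, 8, 30, 16, 30, 60, 120, 120]
Sum = 400


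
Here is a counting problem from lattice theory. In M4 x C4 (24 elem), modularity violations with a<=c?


Modular law: if a <= c then a v (b ^ c) = (a v b) ^ c.
Check all triples (a,b,c) with a <= c among 24 elements.
This lattice is modular (diamonds M_m and their chain-products are modular).
Total violating triples: 0


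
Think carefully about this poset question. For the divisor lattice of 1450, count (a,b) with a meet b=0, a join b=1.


Complement pair (a,b): a meet b = bottom, a join b = top.
Here: gcd(a,b)=1 and lcm(a,b)=1450, i.e. a*b=1450 with a,b coprime.
Pairs found: (1,1450), (2,725), (25,58), (29,50), ... (4 more)
Total ordered pairs: 8


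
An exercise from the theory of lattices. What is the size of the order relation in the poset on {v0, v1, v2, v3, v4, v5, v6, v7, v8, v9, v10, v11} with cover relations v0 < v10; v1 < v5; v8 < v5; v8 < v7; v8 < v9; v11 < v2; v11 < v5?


The order relation is {(a,b) : a <= b}, reflexive so it includes (a,a).
Examples: (v0,v0), (v0,v10), (v1,v1), (v1,v5), (v10,v10), ...
Total ordered pairs: 19


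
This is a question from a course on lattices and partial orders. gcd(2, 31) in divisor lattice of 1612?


Meet=gcd.
gcd(2,31)=1


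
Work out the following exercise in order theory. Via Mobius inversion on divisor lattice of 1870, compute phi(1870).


phi(n) = n * prod_{p|n} (1 - 1/p).
Prime divisors of 1870: [2, 5, 11, 17]
phi(1870) = 1870 * (1 - 1/2) * (1 - 1/5) * (1 - 1/11) * (1 - 1/17)
phi(1870) = 640


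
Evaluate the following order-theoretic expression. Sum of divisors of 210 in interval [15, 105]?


Interval [15,105] in divisors of 210: [15, 105]
Sum = 120


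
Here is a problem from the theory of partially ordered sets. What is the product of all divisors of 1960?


Divisors of 1960: [1, 2, 4, 5, 7, 8, 10, 14, 20, 28, 35, 40, 49, 56, 70, 98, 140, 196, 245, 280, 392, 490, 980, 1960]
Product = n^(d(n)/2) = 1960^(24/2)
Product = 3214199700417740936751087616000000000000


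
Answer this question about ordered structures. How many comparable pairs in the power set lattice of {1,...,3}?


A comparable pair {a,b} has a < b or b < a in the order.
Count unordered pairs where one element is strictly below the other.
Examples: {{},{1}}, {{},{2}}, {{},{3}}, {{},{1,2}}, ...
Total comparable pairs: 19


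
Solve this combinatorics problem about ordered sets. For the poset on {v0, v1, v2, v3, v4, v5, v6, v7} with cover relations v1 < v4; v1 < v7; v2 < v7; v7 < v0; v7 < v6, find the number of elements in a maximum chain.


A chain is a totally ordered subset; we count the number of elements in a maximum chain.
Compute, for each element x, the size of the longest chain ending at x:
  v1: 1
  v2: 1
  v3: 1
  v5: 1
  v4: 2
  v7: 2
  ...
A maximum chain: v1 < v7 < v0
Number of elements in the longest chain: 3


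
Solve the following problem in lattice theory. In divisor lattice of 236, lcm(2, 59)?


Join=lcm.
gcd(2,59)=1
lcm=118


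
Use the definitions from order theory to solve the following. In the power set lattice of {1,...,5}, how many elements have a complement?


An element a is complemented if some b has a meet b = bottom, a join b = top.
every subset A has complement S\A, so all elements are complemented.
Complemented elements: {}, {1}, {2}, {3}, {4}, {5}, ... (26 more)
Count: 32


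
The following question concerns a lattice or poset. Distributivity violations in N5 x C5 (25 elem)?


Distributive law: a ^ (b v c) = (a ^ b) v (a ^ c).
Check all 25^3 = 15625 ordered triples (a,b,c).
  e.g. a=(b,0), b=(a,0), c=(c,0): lhs=(b,0) != rhs=(a,0)
  e.g. a=(b,0), b=(a,0), c=(c,1): lhs=(b,0) != rhs=(a,0)
Total violating triples: 250


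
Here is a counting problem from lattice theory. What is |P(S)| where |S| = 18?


Power set = 2^n.
2^18 = 262144


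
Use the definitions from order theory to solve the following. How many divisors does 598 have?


Divisors of 598: [1, 2, 13, 23, 26, 46, 299, 598]
Count: 8


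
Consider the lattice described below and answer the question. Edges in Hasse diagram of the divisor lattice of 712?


A cover relation a -< b holds when a < b with no c strictly between.
Cover relations:
  1 -< 2
  1 -< 89
  2 -< 4
  2 -< 178
  4 -< 8
  4 -< 356
  8 -< 712
  89 -< 178
  ...2 more
Total: 10


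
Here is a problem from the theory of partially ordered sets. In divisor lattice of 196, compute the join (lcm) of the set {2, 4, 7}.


In a divisor lattice, join = lcm (least common multiple).
Compute lcm iteratively: start with first element, then lcm(current, next).
Elements: [2, 4, 7]
lcm(2,4) = 4
lcm(4,7) = 28
Final lcm = 28


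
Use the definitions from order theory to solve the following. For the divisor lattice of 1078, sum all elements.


sigma(n) = sum of divisors.
Divisors of 1078: [1, 2, 7, 11, 14, 22, 49, 77, 98, 154, 539, 1078]
Sum = 2052


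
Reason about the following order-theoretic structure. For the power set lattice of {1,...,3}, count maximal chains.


A maximal chain goes from the minimum element to a maximal element via cover relations.
Counting all min-to-max paths in the cover graph.
Total maximal chains: 6


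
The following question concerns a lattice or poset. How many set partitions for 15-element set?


B(n) = number of set partitions of an n-element set.
B(n) satisfies the recurrence: B(n+1) = sum_k C(n,k)*B(k).
B(15) = 1382958545


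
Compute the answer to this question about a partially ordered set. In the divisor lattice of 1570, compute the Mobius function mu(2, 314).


In a divisor lattice, mu(a,b) = mu(b/a) where mu is the classical Mobius function.
b/a = 314/2 = 157
Prime factorization of 157: primes [157]
157 is squarefree with 1 prime factor(s), so mu(157) = (-1)^1 = -1


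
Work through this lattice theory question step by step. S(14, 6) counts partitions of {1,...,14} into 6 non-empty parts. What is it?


S(n,k) = k*S(n-1,k) + S(n-1,k-1).
S(13,6) = 9321312, S(13,5) = 7508501
S(14,6) = 6*9321312 + 7508501 = 55927872 + 7508501
S(14,6) = 63436373


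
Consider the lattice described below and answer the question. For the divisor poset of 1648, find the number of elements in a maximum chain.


A chain is a totally ordered subset; we count the number of elements in a maximum chain.
Compute, for each element x, the size of the longest chain ending at x:
  1: 1
  2: 2
  103: 2
  4: 3
  8: 4
  206: 3
  ...
A maximum chain: 1 < 2 < 4 < 8 < 16 < 1648
Number of elements in the longest chain: 6


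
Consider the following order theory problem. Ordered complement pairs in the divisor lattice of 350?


Complement pair (a,b): a meet b = bottom, a join b = top.
Here: gcd(a,b)=1 and lcm(a,b)=350, i.e. a*b=350 with a,b coprime.
Pairs found: (1,350), (2,175), (7,50), (14,25), ... (4 more)
Total ordered pairs: 8


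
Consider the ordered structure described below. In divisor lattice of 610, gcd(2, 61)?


Meet=gcd.
gcd(2,61)=1


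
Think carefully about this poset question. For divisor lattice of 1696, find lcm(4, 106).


In a divisor lattice, join = lcm (least common multiple).
Compute lcm iteratively: start with first element, then lcm(current, next).
Elements: [4, 106]
lcm(4,106) = 212
Final lcm = 212


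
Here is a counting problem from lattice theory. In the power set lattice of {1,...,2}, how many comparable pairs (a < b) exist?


A comparable pair {a,b} has a < b or b < a in the order.
Count unordered pairs where one element is strictly below the other.
Examples: {{},{1}}, {{},{2}}, {{},{1,2}}, {{1},{1,2}}, ...
Total comparable pairs: 5


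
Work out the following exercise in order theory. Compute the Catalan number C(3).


C(n) = C(2n, n) / (n+1).
C(6, 3) = 20
C(3) = 20 / 4 = 5


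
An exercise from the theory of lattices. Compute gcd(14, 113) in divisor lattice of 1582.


In a divisor lattice, meet = gcd (greatest common divisor).
By Euclidean algorithm or factoring: gcd(14,113) = 1


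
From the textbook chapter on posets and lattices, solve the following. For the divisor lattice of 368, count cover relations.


A cover relation a -< b holds when a < b with no c strictly between.
Cover relations:
  1 -< 2
  1 -< 23
  2 -< 4
  2 -< 46
  4 -< 8
  4 -< 92
  8 -< 16
  8 -< 184
  ...5 more
Total: 13


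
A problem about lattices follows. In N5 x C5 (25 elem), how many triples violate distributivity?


Distributive law: a ^ (b v c) = (a ^ b) v (a ^ c).
Check all 25^3 = 15625 ordered triples (a,b,c).
  e.g. a=(b,0), b=(a,0), c=(c,0): lhs=(b,0) != rhs=(a,0)
  e.g. a=(b,0), b=(a,0), c=(c,1): lhs=(b,0) != rhs=(a,0)
Total violating triples: 250


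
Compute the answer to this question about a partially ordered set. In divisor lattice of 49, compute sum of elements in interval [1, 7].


Interval [1,7] in divisors of 49: [1, 7]
Sum = 8


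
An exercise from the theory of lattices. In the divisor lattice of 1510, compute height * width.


Height = length of longest chain minus 1; width = size of largest antichain.
A maximum chain: 1 | 151 | 755 | 1510  (height 3).
A maximum antichain: {2, 5, 151}  (width 3).
Product = 3 * 3 = 9


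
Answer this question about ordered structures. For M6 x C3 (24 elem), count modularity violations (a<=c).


Modular law: if a <= c then a v (b ^ c) = (a v b) ^ c.
Check all triples (a,b,c) with a <= c among 24 elements.
This lattice is modular (diamonds M_m and their chain-products are modular).
Total violating triples: 0


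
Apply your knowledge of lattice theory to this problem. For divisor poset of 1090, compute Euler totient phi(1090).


phi(n) = n * prod_{p|n} (1 - 1/p).
Prime divisors of 1090: [2, 5, 109]
phi(1090) = 1090 * (1 - 1/2) * (1 - 1/5) * (1 - 1/109)
phi(1090) = 432


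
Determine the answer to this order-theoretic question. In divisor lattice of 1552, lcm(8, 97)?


Join=lcm.
gcd(8,97)=1
lcm=776


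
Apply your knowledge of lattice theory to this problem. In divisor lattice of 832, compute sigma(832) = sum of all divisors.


sigma(n) = sum of divisors.
Divisors of 832: [1, 2, 4, 8, 13, 16, 26, 32, 52, 64, 104, 208, 416, 832]
Sum = 1778


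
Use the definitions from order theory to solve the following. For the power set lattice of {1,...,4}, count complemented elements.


An element a is complemented if some b has a meet b = bottom, a join b = top.
every subset A has complement S\A, so all elements are complemented.
Complemented elements: {}, {1}, {2}, {3}, {4}, {1,2}, ... (10 more)
Count: 16


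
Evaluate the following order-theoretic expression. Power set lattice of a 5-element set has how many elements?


Power set = 2^n.
2^5 = 32


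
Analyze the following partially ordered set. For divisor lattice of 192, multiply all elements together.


Divisors of 192: [1, 2, 3, 4, 6, 8, 12, 16, 24, 32, 48, 64, 96, 192]
Product = n^(d(n)/2) = 192^(14/2)
Product = 9618527719784448


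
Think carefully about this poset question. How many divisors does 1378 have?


Divisors of 1378: [1, 2, 13, 26, 53, 106, 689, 1378]
Count: 8


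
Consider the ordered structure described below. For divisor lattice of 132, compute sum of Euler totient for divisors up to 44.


Divisors of 132 up to 44: [1, 2, 3, 4, 6, 11, 12, 22, 33, 44]
phi values: [1, 1, 2, 2, 2, 10, 4, 10, 20, 20]
Sum = 72


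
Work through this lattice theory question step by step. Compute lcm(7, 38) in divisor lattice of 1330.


In a divisor lattice, join = lcm (least common multiple).
gcd(7,38) = 1
lcm(7,38) = 7*38/gcd = 266/1 = 266


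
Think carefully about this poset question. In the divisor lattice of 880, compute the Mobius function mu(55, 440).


In a divisor lattice, mu(a,b) = mu(b/a) where mu is the classical Mobius function.
b/a = 440/55 = 8
Prime factorization of 8: primes [2]
8 is not squarefree, so mu(8) = 0


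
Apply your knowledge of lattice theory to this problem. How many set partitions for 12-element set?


B(n) = number of set partitions of an n-element set.
B(n) satisfies the recurrence: B(n+1) = sum_k C(n,k)*B(k).
B(12) = 4213597


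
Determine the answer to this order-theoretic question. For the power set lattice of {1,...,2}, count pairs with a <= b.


The order relation is {(a,b) : a <= b}, reflexive so it includes (a,a).
Examples: ({},{}), ({},{1,2}), ({},{1}), ({},{2}), ({1,2},{1,2}), ...
Total ordered pairs: 9


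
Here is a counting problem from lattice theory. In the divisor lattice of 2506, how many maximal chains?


A maximal chain goes from the minimum element to a maximal element via cover relations.
Counting all min-to-max paths in the cover graph.
Total maximal chains: 6


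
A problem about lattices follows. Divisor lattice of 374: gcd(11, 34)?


Meet=gcd.
gcd(11,34)=1


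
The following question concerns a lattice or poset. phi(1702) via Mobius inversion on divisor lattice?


phi(n) = n * prod_{p|n} (1 - 1/p).
Prime divisors of 1702: [2, 23, 37]
phi(1702) = 1702 * (1 - 1/2) * (1 - 1/23) * (1 - 1/37)
phi(1702) = 792


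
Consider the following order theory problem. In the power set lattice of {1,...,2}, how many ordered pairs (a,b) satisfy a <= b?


The order relation is {(a,b) : a <= b}, reflexive so it includes (a,a).
Examples: ({},{}), ({},{1,2}), ({},{1}), ({},{2}), ({1,2},{1,2}), ...
Total ordered pairs: 9
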